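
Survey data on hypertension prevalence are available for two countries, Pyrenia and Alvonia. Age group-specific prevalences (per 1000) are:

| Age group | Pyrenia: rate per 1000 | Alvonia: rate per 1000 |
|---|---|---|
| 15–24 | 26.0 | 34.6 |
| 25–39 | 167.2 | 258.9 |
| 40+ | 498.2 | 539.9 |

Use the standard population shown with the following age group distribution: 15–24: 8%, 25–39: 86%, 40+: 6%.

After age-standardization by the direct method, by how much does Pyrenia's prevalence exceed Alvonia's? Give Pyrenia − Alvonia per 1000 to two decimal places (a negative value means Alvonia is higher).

Standard weights: 0.08, 0.86, 0.06.
Pyrenia: 0.0800×26.0 + 0.8600×167.2 + 0.0600×498.2 = 175.7640 per 1000.
Alvonia: 0.0800×34.6 + 0.8600×258.9 + 0.0600×539.9 = 257.8160 per 1000.
Difference = 175.7640 − 257.8160 = -82.0520.

-82.05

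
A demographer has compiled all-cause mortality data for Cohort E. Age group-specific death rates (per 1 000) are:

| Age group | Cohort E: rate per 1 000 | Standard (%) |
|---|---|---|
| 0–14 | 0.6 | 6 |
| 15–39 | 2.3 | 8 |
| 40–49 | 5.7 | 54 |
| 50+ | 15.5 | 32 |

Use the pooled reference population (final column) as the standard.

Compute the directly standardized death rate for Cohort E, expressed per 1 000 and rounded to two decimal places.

Standard weights: 0.06, 0.08, 0.54, 0.32.
Standardized rate: 0.0600×0.6 + 0.0800×2.3 + 0.5400×5.7 + 0.3200×15.5 = 8.2580 per 1 000.

8.26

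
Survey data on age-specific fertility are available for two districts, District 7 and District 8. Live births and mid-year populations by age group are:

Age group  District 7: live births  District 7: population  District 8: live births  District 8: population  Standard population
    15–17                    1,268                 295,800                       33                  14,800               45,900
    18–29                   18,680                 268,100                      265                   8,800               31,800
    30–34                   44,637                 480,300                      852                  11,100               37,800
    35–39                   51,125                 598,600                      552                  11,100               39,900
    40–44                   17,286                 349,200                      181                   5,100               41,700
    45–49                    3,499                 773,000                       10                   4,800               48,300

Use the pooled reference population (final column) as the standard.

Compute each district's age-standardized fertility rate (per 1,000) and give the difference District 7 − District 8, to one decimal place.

Age-specific rates per 1,000 for District 7: 4.287, 69.675, 92.936, 85.408, 49.502, 4.527.
For District 8: 2.230, 30.114, 76.757, 49.730, 35.490, 2.083.
Standard total = 245,400; weights = 0.1870, 0.1296, 0.1540, 0.1626, 0.1699, 0.1968.
District 7: 0.1870×4.287 + 0.1296×69.675 + 0.1540×92.936 + 0.1626×85.408 + 0.1699×49.502 + 0.1968×4.527 = 47.3351 per 1,000.
District 8: 0.1870×2.230 + 0.1296×30.114 + 0.1540×76.757 + 0.1626×49.730 + 0.1699×35.490 + 0.1968×2.083 = 30.6689 per 1,000.
Difference = 47.3351 − 30.6689 = 16.6662.

16.7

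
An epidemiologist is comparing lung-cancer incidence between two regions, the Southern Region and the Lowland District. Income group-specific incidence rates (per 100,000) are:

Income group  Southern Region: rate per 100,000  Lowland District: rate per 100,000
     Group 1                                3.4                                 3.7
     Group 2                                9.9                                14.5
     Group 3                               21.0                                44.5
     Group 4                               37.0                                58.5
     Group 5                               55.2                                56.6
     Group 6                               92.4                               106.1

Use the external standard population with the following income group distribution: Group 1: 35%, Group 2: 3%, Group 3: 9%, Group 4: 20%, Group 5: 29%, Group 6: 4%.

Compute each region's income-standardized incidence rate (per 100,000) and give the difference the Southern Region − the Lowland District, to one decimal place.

-7.6

Standard weights: 0.35, 0.03, 0.09, 0.20, 0.29, 0.04.
The Southern Region: 0.3500×3.4 + 0.0300×9.9 + 0.0900×21.0 + 0.2000×37.0 + 0.2900×55.2 + 0.0400×92.4 = 30.4810 per 100,000.
The Lowland District: 0.3500×3.7 + 0.0300×14.5 + 0.0900×44.5 + 0.2000×58.5 + 0.2900×56.6 + 0.0400×106.1 = 38.0930 per 100,000.
Difference = 30.4810 − 38.0930 = -7.6120.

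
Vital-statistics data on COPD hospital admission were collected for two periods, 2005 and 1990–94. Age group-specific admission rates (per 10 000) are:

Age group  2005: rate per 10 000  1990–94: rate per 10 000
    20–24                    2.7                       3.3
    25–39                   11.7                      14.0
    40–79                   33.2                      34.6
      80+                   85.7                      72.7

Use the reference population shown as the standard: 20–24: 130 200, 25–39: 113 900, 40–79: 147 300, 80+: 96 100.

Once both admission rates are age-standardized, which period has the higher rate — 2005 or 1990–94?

Standard total = 487 500; weights = 0.2671, 0.2336, 0.3022, 0.1971.
2005: 0.2671×2.7 + 0.2336×11.7 + 0.3022×33.2 + 0.1971×85.7 = 30.3801 per 10 000.
1990–94: 0.2671×3.3 + 0.2336×14.0 + 0.3022×34.6 + 0.1971×72.7 = 28.9381 per 10 000.

2005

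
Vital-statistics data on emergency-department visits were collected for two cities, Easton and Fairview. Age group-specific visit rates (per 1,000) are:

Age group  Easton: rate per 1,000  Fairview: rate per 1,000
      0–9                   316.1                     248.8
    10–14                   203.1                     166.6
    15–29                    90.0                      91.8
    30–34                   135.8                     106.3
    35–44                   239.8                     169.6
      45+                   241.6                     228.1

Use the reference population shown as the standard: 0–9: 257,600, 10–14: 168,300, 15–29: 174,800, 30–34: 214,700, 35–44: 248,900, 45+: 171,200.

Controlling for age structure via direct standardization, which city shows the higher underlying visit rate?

Easton

Standard total = 1,235,500; weights = 0.2085, 0.1362, 0.1415, 0.1738, 0.2015, 0.1386.
Easton: 0.2085×316.1 + 0.1362×203.1 + 0.1415×90.0 + 0.1738×135.8 + 0.2015×239.8 + 0.1386×241.6 = 211.6920 per 1,000.
Fairview: 0.2085×248.8 + 0.1362×166.6 + 0.1415×91.8 + 0.1738×106.3 + 0.2015×169.6 + 0.1386×228.1 = 171.8034 per 1,000.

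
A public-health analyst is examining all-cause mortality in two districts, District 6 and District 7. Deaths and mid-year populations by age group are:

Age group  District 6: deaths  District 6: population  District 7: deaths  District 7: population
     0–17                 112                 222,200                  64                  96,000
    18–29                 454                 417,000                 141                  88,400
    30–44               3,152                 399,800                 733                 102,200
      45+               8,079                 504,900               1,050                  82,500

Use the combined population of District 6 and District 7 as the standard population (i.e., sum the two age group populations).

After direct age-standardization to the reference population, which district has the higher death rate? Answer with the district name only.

District 6

Age-specific rates per 1,000 for District 6: 0.504, 1.089, 7.884, 16.001.
For District 7: 0.667, 1.595, 7.172, 12.727.
Combined standard total = 1,913,000; weights = 0.1663, 0.2642, 0.2624, 0.3071.
District 6: 0.1663×0.504 + 0.2642×1.089 + 0.2624×7.884 + 0.3071×16.001 = 7.3536 per 1,000.
District 7: 0.1663×0.667 + 0.2642×1.595 + 0.2624×7.172 + 0.3071×12.727 = 6.3224 per 1,000.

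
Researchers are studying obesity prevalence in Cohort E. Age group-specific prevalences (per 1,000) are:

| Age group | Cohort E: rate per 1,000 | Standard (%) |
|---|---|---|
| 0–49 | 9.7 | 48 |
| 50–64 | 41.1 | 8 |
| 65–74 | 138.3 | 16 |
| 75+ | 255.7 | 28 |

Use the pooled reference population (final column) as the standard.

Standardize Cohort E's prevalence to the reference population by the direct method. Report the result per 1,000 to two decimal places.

Standard weights: 0.48, 0.08, 0.16, 0.28.
Standardized rate: 0.4800×9.7 + 0.0800×41.1 + 0.1600×138.3 + 0.2800×255.7 = 101.6680 per 1,000.

101.67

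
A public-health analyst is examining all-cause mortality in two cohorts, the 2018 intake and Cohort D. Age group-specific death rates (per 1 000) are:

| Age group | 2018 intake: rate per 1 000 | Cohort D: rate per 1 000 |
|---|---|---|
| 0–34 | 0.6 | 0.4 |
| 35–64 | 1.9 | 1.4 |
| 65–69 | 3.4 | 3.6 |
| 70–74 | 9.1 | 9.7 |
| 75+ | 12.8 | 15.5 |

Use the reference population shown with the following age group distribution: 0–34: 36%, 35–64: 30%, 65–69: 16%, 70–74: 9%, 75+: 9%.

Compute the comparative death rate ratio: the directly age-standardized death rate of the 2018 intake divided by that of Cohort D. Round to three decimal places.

0.969

Standard weights: 0.36, 0.30, 0.16, 0.09, 0.09.
The 2018 intake: 0.3600×0.6 + 0.3000×1.9 + 0.1600×3.4 + 0.0900×9.1 + 0.0900×12.8 = 3.3010 per 1 000.
Cohort D: 0.3600×0.4 + 0.3000×1.4 + 0.1600×3.6 + 0.0900×9.7 + 0.0900×15.5 = 3.4080 per 1 000.
Ratio = 3.3010 ÷ 3.4080 = 0.96860.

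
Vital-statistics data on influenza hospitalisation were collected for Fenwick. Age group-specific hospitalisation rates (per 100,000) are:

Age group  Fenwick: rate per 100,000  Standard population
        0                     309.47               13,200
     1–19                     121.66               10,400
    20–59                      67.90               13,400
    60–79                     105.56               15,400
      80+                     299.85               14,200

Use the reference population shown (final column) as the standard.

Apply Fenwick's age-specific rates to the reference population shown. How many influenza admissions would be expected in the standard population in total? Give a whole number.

121

Expected influenza admissions = Σ (standard pop × age-specific rate ÷ 100,000)
= 13,200×309.47/100,000 + 10,400×121.66/100,000 + 13,400×67.90/100,000 + 15,400×105.56/100,000 + 14,200×299.85/100,000
= 40.85 + 12.65 + 9.10 + 16.26 + 42.58 = 121.44.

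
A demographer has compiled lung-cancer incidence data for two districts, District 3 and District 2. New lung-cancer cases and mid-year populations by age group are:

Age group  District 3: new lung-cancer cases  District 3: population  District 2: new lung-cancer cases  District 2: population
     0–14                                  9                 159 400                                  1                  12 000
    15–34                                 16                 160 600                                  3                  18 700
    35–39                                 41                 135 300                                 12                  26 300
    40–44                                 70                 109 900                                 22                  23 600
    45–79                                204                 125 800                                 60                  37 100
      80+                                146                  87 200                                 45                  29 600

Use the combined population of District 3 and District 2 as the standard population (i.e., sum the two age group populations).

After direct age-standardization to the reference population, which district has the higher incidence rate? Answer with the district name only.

District 2

Age-specific rates per 100 000 for District 3: 5.65, 9.96, 30.30, 63.69, 162.16, 167.43.
For District 2: 8.33, 16.04, 45.63, 93.22, 161.73, 152.03.
Combined standard total = 925 500; weights = 0.1852, 0.1937, 0.1746, 0.1442, 0.1760, 0.1262.
District 3: 0.1852×5.65 + 0.1937×9.96 + 0.1746×30.30 + 0.1442×63.69 + 0.1760×162.16 + 0.1262×167.43 = 67.1274 per 100 000.
District 2: 0.1852×8.33 + 0.1937×16.04 + 0.1746×45.63 + 0.1442×93.22 + 0.1760×161.73 + 0.1262×152.03 = 73.7168 per 100 000.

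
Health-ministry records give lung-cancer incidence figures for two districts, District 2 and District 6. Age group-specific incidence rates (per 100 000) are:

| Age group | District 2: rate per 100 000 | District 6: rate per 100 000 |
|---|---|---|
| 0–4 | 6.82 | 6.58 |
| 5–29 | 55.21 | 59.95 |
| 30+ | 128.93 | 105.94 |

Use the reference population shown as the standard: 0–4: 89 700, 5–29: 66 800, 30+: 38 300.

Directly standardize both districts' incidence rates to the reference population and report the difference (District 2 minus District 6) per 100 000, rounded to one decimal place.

3.0

Standard total = 194 800; weights = 0.4605, 0.3429, 0.1966.
District 2: 0.4605×6.82 + 0.3429×55.21 + 0.1966×128.93 = 47.4220 per 100 000.
District 6: 0.4605×6.58 + 0.3429×59.95 + 0.1966×105.94 = 44.4168 per 100 000.
Difference = 47.4220 − 44.4168 = 3.0052.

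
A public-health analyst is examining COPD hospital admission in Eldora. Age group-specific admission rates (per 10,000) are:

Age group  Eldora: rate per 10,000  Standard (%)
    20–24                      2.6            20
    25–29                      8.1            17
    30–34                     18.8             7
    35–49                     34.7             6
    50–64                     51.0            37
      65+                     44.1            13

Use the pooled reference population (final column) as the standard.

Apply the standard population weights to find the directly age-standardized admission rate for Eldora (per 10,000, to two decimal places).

Standard weights: 0.20, 0.17, 0.07, 0.06, 0.37, 0.13.
Standardized rate: 0.2000×2.6 + 0.1700×8.1 + 0.0700×18.8 + 0.0600×34.7 + 0.3700×51.0 + 0.1300×44.1 = 29.8980 per 10,000.

29.90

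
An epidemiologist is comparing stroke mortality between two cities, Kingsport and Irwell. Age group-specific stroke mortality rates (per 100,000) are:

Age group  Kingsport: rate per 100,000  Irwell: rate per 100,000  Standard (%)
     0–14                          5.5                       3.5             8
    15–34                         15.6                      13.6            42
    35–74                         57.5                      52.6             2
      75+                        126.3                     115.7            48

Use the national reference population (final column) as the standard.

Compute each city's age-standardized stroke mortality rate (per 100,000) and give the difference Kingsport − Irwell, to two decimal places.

Standard weights: 0.08, 0.42, 0.02, 0.48.
Kingsport: 0.0800×5.5 + 0.4200×15.6 + 0.0200×57.5 + 0.4800×126.3 = 68.7660 per 100,000.
Irwell: 0.0800×3.5 + 0.4200×13.6 + 0.0200×52.6 + 0.4800×115.7 = 62.5800 per 100,000.
Difference = 68.7660 − 62.5800 = 6.1860.

6.19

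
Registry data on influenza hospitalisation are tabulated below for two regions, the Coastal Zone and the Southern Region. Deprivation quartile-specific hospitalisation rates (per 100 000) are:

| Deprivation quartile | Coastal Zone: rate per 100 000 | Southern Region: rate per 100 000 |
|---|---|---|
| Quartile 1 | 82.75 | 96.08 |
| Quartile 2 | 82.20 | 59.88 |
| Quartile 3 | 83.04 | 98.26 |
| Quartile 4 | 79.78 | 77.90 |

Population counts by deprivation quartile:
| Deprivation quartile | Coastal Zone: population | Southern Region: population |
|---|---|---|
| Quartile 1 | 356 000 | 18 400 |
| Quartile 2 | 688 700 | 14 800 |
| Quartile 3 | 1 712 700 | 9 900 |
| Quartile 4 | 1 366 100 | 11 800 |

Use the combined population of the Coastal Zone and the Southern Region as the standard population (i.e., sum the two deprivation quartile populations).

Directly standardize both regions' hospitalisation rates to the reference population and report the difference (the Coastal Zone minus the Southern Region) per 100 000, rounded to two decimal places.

-3.09

Combined standard total = 4 178 400; weights = 0.0896, 0.1684, 0.4123, 0.3298.
The Coastal Zone: 0.0896×82.75 + 0.1684×82.20 + 0.4123×83.04 + 0.3298×79.78 = 81.7975 per 100 000.
The Southern Region: 0.0896×96.08 + 0.1684×59.88 + 0.4123×98.26 + 0.3298×77.90 = 84.8887 per 100 000.
Difference = 81.7975 − 84.8887 = -3.0912.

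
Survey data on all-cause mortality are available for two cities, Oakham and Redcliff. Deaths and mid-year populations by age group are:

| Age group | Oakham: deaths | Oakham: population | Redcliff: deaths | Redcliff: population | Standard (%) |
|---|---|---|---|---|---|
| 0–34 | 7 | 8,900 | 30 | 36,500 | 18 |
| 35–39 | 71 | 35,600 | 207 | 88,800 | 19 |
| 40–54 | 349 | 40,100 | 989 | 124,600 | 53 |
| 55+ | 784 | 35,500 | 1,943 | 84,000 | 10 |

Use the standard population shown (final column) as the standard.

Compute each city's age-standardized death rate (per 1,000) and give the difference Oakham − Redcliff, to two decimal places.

Age-specific rates per 1,000 for Oakham: 0.787, 1.994, 8.703, 22.085.
For Redcliff: 0.822, 2.331, 7.937, 23.131.
Standard weights: 0.18, 0.19, 0.53, 0.10.
Oakham: 0.1800×0.787 + 0.1900×1.994 + 0.5300×8.703 + 0.1000×22.085 = 7.3417 per 1,000.
Redcliff: 0.1800×0.822 + 0.1900×2.331 + 0.5300×7.937 + 0.1000×23.131 = 7.1108 per 1,000.
Difference = 7.3417 − 7.1108 = 0.2309.

0.23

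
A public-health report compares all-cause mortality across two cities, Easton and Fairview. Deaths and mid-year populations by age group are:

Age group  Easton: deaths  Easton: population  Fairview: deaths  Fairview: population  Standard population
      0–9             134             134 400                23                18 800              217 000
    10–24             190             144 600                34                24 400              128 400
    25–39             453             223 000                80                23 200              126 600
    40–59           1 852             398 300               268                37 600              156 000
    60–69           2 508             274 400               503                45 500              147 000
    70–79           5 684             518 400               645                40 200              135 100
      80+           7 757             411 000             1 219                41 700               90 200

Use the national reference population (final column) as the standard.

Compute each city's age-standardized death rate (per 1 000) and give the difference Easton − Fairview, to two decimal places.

Age-specific rates per 1 000 for Easton: 0.997, 1.314, 2.031, 4.650, 9.140, 10.965, 18.873.
For Fairview: 1.223, 1.393, 3.448, 7.128, 11.055, 16.045, 29.233.
Standard total = 1 000 300; weights = 0.2169, 0.1284, 0.1266, 0.1560, 0.1470, 0.1351, 0.0902.
Easton: 0.2169×0.997 + 0.1284×1.314 + 0.1266×2.031 + 0.1560×4.650 + 0.1470×9.140 + 0.1351×10.965 + 0.0902×18.873 = 5.8931 per 1 000.
Fairview: 0.2169×1.223 + 0.1284×1.393 + 0.1266×3.448 + 0.1560×7.128 + 0.1470×11.055 + 0.1351×16.045 + 0.0902×29.233 = 8.4198 per 1 000.
Difference = 5.8931 − 8.4198 = -2.5267.

-2.53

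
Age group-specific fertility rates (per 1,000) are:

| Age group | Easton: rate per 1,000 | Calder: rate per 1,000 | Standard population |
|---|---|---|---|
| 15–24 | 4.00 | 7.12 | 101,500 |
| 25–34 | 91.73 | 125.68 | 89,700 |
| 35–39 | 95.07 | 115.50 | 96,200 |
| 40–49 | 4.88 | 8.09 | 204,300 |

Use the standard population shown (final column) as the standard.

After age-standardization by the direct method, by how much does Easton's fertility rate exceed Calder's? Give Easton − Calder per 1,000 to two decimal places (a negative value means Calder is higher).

Standard total = 491,700; weights = 0.2064, 0.1824, 0.1956, 0.4155.
Easton: 0.2064×4.00 + 0.1824×91.73 + 0.1956×95.07 + 0.4155×4.88 = 38.1877 per 1,000.
Calder: 0.2064×7.12 + 0.1824×125.68 + 0.1956×115.50 + 0.4155×8.09 = 50.3560 per 1,000.
Difference = 38.1877 − 50.3560 = -12.1683.

-12.17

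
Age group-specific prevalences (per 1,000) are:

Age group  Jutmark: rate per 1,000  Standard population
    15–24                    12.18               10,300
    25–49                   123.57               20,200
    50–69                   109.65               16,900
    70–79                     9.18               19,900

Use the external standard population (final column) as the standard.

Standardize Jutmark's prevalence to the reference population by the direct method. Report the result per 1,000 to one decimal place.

69.2

Standard total = 67,300; weights = 0.1530, 0.3001, 0.2511, 0.2957.
Standardized rate: 0.1530×12.18 + 0.3001×123.57 + 0.2511×109.65 + 0.2957×9.18 = 69.2026 per 1,000.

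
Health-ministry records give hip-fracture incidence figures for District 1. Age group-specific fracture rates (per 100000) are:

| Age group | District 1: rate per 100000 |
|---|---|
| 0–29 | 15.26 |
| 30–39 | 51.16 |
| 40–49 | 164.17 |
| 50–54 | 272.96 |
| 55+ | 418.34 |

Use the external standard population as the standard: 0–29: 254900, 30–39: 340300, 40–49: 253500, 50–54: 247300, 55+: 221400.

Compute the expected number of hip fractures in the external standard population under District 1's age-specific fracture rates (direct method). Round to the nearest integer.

Expected hip fractures = Σ (standard pop × age-specific rate ÷ 100000)
= 254900×15.26/100000 + 340300×51.16/100000 + 253500×164.17/100000 + 247300×272.96/100000 + 221400×418.34/100000
= 38.90 + 174.10 + 416.17 + 675.03 + 926.20 = 2230.40.

2230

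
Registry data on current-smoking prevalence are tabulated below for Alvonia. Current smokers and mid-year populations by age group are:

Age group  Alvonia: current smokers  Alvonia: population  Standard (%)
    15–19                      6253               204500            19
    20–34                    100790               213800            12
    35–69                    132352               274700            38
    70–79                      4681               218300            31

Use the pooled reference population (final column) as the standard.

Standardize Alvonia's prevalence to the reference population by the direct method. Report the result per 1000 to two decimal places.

252.11

Age-specific rates per 1000 for Alvonia: 30.577, 471.422, 481.806, 21.443.
Standard weights: 0.19, 0.12, 0.38, 0.31.
Standardized rate: 0.1900×30.577 + 0.1200×471.422 + 0.3800×481.806 + 0.3100×21.443 = 252.1137 per 1000.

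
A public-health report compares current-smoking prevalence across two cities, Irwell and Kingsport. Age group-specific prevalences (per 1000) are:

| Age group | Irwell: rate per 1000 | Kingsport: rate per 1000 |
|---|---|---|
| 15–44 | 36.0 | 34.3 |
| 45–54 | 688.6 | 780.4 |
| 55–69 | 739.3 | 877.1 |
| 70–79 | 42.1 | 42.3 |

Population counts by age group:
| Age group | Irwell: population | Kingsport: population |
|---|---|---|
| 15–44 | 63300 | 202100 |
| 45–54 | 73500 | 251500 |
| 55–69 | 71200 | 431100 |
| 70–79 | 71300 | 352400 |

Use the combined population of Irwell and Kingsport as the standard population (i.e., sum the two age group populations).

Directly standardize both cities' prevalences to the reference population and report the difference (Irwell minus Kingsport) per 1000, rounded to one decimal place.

Combined standard total = 1516400; weights = 0.1750, 0.2143, 0.3312, 0.2794.
Irwell: 0.1750×36.0 + 0.2143×688.6 + 0.3312×739.3 + 0.2794×42.1 = 410.5365 per 1000.
Kingsport: 0.1750×34.3 + 0.2143×780.4 + 0.3312×877.1 + 0.2794×42.3 = 475.6153 per 1000.
Difference = 410.5365 − 475.6153 = -65.0788.

-65.1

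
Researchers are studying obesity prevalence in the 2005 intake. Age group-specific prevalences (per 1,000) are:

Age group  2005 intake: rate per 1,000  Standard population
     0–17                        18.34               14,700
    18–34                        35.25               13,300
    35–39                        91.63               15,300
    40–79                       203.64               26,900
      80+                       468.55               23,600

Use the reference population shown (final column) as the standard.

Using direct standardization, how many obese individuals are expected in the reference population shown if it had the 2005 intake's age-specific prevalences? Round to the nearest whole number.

Expected obese individuals = Σ (standard pop × age-specific rate ÷ 1,000)
= 14,700×18.34/1,000 + 13,300×35.25/1,000 + 15,300×91.63/1,000 + 26,900×203.64/1,000 + 23,600×468.55/1,000
= 269.60 + 468.82 + 1401.94 + 5477.92 + 11057.78 = 18676.06.

18676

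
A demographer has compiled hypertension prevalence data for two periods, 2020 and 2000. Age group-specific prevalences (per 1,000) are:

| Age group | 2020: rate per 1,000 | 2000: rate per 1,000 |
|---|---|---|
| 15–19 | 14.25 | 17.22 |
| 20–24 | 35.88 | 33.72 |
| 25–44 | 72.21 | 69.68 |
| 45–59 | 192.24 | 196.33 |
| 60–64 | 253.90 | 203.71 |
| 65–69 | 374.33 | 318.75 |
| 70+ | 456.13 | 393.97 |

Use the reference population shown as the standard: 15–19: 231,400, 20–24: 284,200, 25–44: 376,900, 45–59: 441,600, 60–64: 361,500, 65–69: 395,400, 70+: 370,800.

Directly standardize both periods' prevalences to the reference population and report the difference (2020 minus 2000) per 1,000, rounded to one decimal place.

25.3

Standard total = 2,461,800; weights = 0.0940, 0.1154, 0.1531, 0.1794, 0.1468, 0.1606, 0.1506.
2020: 0.0940×14.25 + 0.1154×35.88 + 0.1531×72.21 + 0.1794×192.24 + 0.1468×253.90 + 0.1606×374.33 + 0.1506×456.13 = 217.1304 per 1,000.
2000: 0.0940×17.22 + 0.1154×33.72 + 0.1531×69.68 + 0.1794×196.33 + 0.1468×203.71 + 0.1606×318.75 + 0.1506×393.97 = 191.8469 per 1,000.
Difference = 217.1304 − 191.8469 = 25.2835.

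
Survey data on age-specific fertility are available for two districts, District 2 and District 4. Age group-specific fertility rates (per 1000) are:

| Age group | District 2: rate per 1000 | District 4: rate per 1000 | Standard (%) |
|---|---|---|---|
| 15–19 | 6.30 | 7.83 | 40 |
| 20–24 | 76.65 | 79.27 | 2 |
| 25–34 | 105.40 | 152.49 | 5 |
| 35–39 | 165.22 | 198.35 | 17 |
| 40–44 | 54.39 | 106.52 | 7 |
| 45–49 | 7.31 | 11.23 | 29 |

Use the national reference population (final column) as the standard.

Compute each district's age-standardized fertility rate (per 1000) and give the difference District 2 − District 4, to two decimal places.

-13.44

Standard weights: 0.40, 0.02, 0.05, 0.17, 0.07, 0.29.
District 2: 0.4000×6.30 + 0.0200×76.65 + 0.0500×105.40 + 0.1700×165.22 + 0.0700×54.39 + 0.2900×7.31 = 43.3376 per 1000.
District 4: 0.4000×7.83 + 0.0200×79.27 + 0.0500×152.49 + 0.1700×198.35 + 0.0700×106.52 + 0.2900×11.23 = 56.7745 per 1000.
Difference = 43.3376 − 56.7745 = -13.4369.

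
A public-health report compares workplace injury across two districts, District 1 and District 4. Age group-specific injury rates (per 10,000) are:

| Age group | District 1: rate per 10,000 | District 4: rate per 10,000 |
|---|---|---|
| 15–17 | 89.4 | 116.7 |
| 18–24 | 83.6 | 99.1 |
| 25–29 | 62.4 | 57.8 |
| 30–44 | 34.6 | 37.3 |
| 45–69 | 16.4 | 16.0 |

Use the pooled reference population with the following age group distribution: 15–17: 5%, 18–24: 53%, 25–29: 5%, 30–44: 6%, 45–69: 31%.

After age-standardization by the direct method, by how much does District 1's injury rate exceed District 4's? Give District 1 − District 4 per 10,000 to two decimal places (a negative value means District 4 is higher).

-9.39

Standard weights: 0.05, 0.53, 0.05, 0.06, 0.31.
District 1: 0.0500×89.4 + 0.5300×83.6 + 0.0500×62.4 + 0.0600×34.6 + 0.3100×16.4 = 59.0580 per 10,000.
District 4: 0.0500×116.7 + 0.5300×99.1 + 0.0500×57.8 + 0.0600×37.3 + 0.3100×16.0 = 68.4460 per 10,000.
Difference = 59.0580 − 68.4460 = -9.3880.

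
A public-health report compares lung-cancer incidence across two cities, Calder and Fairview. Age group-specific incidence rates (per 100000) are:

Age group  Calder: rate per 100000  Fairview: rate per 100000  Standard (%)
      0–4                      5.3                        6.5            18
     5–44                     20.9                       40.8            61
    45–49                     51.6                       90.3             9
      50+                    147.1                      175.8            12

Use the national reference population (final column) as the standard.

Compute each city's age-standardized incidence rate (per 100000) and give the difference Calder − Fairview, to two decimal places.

-19.28

Standard weights: 0.18, 0.61, 0.09, 0.12.
Calder: 0.1800×5.3 + 0.6100×20.9 + 0.0900×51.6 + 0.1200×147.1 = 35.9990 per 100000.
Fairview: 0.1800×6.5 + 0.6100×40.8 + 0.0900×90.3 + 0.1200×175.8 = 55.2810 per 100000.
Difference = 35.9990 − 55.2810 = -19.2820.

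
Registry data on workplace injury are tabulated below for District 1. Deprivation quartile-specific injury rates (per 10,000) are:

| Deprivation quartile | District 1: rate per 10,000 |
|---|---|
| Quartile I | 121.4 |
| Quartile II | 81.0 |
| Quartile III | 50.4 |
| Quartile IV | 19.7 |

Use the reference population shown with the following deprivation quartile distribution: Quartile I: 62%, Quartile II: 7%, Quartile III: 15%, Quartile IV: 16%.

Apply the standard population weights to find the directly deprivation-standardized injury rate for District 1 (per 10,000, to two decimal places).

91.65

Standard weights: 0.62, 0.07, 0.15, 0.16.
Standardized rate: 0.6200×121.4 + 0.0700×81.0 + 0.1500×50.4 + 0.1600×19.7 = 91.6500 per 10,000.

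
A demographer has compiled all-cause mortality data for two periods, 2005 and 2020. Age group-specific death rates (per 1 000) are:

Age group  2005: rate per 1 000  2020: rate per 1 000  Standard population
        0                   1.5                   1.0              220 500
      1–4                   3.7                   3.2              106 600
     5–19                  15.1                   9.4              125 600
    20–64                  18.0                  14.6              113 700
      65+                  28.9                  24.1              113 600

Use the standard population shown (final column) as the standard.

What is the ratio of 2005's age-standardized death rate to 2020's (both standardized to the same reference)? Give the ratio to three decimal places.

1.295

Standard total = 680 000; weights = 0.3243, 0.1568, 0.1847, 0.1672, 0.1671.
2005: 0.3243×1.5 + 0.1568×3.7 + 0.1847×15.1 + 0.1672×18.0 + 0.1671×28.9 = 11.6932 per 1 000.
2020: 0.3243×1.0 + 0.1568×3.2 + 0.1847×9.4 + 0.1672×14.6 + 0.1671×24.1 = 9.0295 per 1 000.
Ratio = 11.6932 ÷ 9.0295 = 1.29500.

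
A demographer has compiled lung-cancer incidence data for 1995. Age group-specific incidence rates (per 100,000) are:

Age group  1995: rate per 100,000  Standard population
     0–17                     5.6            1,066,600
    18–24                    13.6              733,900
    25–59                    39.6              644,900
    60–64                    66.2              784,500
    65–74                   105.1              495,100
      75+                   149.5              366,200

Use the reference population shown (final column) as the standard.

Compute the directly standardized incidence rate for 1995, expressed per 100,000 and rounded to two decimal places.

Standard total = 4,091,200; weights = 0.2607, 0.1794, 0.1576, 0.1918, 0.1210, 0.0895.
Standardized rate: 0.2607×5.6 + 0.1794×13.6 + 0.1576×39.6 + 0.1918×66.2 + 0.1210×105.1 + 0.0895×149.5 = 48.9362 per 100,000.

48.94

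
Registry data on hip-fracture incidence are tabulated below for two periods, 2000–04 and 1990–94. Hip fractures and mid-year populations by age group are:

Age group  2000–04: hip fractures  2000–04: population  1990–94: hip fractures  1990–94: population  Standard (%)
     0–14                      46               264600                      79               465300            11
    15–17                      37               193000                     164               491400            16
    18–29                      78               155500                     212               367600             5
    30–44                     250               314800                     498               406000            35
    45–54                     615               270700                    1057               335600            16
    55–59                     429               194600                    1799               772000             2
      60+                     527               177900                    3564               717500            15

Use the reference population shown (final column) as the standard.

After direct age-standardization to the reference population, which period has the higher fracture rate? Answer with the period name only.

1990–94

Age-specific rates per 100000 for 2000–04: 17.38, 19.17, 50.16, 79.42, 227.19, 220.45, 296.23.
For 1990–94: 16.98, 33.37, 57.67, 122.66, 314.96, 233.03, 496.72.
Standard weights: 0.11, 0.16, 0.05, 0.35, 0.16, 0.02, 0.15.
2000–04: 0.1100×17.38 + 0.1600×19.17 + 0.0500×50.16 + 0.3500×79.42 + 0.1600×227.19 + 0.0200×220.45 + 0.1500×296.23 = 120.4775 per 100000.
1990–94: 0.1100×16.98 + 0.1600×33.37 + 0.0500×57.67 + 0.3500×122.66 + 0.1600×314.96 + 0.0200×233.03 + 0.1500×496.72 = 182.5847 per 100000.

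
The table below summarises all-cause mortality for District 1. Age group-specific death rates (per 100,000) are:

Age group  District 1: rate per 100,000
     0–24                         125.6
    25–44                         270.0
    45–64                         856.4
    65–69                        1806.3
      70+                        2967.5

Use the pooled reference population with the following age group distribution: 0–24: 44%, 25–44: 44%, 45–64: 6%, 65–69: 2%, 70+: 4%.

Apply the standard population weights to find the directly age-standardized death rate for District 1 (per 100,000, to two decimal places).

380.27

Standard weights: 0.44, 0.44, 0.06, 0.02, 0.04.
Standardized rate: 0.4400×125.6 + 0.4400×270.0 + 0.0600×856.4 + 0.0200×1806.3 + 0.0400×2967.5 = 380.2740 per 100,000.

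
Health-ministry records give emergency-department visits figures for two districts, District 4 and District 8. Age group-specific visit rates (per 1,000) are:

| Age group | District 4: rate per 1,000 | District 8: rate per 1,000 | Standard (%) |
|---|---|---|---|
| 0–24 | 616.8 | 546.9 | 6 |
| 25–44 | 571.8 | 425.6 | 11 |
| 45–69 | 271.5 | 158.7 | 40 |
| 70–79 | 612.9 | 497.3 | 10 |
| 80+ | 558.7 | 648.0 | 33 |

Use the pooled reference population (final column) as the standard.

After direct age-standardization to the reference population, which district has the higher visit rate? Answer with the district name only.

Standard weights: 0.06, 0.11, 0.40, 0.10, 0.33.
District 4: 0.0600×616.8 + 0.1100×571.8 + 0.4000×271.5 + 0.1000×612.9 + 0.3300×558.7 = 454.1670 per 1,000.
District 8: 0.0600×546.9 + 0.1100×425.6 + 0.4000×158.7 + 0.1000×497.3 + 0.3300×648.0 = 406.6800 per 1,000.

District 4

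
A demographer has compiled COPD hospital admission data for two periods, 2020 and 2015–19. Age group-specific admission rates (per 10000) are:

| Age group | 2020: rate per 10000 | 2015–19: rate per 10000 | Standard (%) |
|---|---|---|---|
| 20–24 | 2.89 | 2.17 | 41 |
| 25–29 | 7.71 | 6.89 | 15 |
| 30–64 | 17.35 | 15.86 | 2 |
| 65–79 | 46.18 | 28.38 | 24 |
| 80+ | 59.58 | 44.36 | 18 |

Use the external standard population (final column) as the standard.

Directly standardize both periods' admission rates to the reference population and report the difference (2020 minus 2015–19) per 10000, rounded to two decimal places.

7.46

Standard weights: 0.41, 0.15, 0.02, 0.24, 0.18.
2020: 0.4100×2.89 + 0.1500×7.71 + 0.0200×17.35 + 0.2400×46.18 + 0.1800×59.58 = 24.4960 per 10000.
2015–19: 0.4100×2.17 + 0.1500×6.89 + 0.0200×15.86 + 0.2400×28.38 + 0.1800×44.36 = 17.0364 per 10000.
Difference = 24.4960 − 17.0364 = 7.4596.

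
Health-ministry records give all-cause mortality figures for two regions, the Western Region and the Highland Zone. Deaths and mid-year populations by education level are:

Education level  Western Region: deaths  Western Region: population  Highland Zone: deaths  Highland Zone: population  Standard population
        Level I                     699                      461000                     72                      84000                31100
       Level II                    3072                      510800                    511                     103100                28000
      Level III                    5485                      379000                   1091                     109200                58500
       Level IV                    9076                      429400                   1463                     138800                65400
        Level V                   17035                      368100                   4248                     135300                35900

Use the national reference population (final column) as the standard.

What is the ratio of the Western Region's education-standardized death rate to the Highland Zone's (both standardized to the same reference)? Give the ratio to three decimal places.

Education-specific rates per 100000 for the Western Region: 151.63, 601.41, 1447.23, 2113.65, 4627.82.
For the Highland Zone: 85.71, 495.64, 999.08, 1054.03, 3139.69.
Standard total = 218900; weights = 0.1421, 0.1279, 0.2672, 0.2988, 0.1640.
The Western Region: 0.1421×151.63 + 0.1279×601.41 + 0.2672×1447.23 + 0.2988×2113.65 + 0.1640×4627.82 = 1875.6930 per 100000.
The Highland Zone: 0.1421×85.71 + 0.1279×495.64 + 0.2672×999.08 + 0.2988×1054.03 + 0.1640×3139.69 = 1172.4013 per 100000.
Ratio = 1875.6930 ÷ 1172.4013 = 1.59987.

1.600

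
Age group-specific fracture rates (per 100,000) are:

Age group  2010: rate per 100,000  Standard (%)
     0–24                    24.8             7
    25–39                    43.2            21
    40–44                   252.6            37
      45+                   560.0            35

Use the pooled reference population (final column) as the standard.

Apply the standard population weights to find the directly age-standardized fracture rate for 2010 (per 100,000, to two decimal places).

Standard weights: 0.07, 0.21, 0.37, 0.35.
Standardized rate: 0.0700×24.8 + 0.2100×43.2 + 0.3700×252.6 + 0.3500×560.0 = 300.2700 per 100,000.

300.27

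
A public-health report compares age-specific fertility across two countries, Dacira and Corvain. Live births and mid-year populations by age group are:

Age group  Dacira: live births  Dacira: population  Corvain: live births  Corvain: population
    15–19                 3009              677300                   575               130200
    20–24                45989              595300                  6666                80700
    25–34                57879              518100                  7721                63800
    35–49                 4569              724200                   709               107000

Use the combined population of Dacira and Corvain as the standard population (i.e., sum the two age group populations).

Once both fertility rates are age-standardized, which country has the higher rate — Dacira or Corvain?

Age-specific rates per 1000 for Dacira: 4.443, 77.253, 111.714, 6.309.
For Corvain: 4.416, 82.602, 121.019, 6.626.
Combined standard total = 2896600; weights = 0.2788, 0.2334, 0.2009, 0.2870.
Dacira: 0.2788×4.443 + 0.2334×77.253 + 0.2009×111.714 + 0.2870×6.309 = 43.5204 per 1000.
Corvain: 0.2788×4.416 + 0.2334×82.602 + 0.2009×121.019 + 0.2870×6.626 = 46.7216 per 1000.
The crude rates (44.31 vs 41.06) would put Dacira higher, but that reflects its age composition; once standardized to a common age structure, Corvain has the higher underlying rate.

Corvain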